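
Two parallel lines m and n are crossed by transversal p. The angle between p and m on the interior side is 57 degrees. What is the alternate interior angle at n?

Alternate interior angles lie on opposite sides of the transversal, between the parallel lines.
By the alternate interior angle theorem, they are equal: 57 degrees.

57 degrees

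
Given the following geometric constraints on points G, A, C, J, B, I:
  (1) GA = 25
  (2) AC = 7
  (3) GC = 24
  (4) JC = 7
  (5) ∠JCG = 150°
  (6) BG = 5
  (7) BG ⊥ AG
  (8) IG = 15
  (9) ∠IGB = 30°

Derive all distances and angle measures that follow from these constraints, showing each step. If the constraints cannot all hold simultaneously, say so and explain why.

The constraints are consistent.

Step 1: From GC = 24, CJ = 7, and ∠GCJ = 150°, by the law of cosines:
  GJ² = GC² + CJ² - 2·GC·CJ·cos(150°) = 576 + 49 + 291 = 916
  GJ ≈ 30.27

Step 2: From AG = 25, GB = 5, and ∠AGB = 90°, by the law of cosines:
  AB² = AG² + GB² - 2·AG·GB·cos(90°) = 625 + 25 - 0 = 650
  AB = 5·√26

Step 3: From BG = 5, GI = 15, and ∠BGI = 30°, by the law of cosines:
  BI² = BG² + GI² - 2·BG·GI·cos(30°) = 25 + 225 - 129.9 = 120.1
  BI ≈ 10.96

Step 4: From GA = 25, GC = 24, AC = 7, by the inverse law of cosines:
  cos(∠AGC) = (GA² + GC² - AC²) / (2·GA·GC)
  ∠AGC = 16.26°

Step 5: From AC = 7, AG = 25, CG = 24, by the inverse law of cosines:
  cos(∠CAG) = (AC² + AG² - CG²) / (2·AC·AG)
  ∠CAG = 73.74°

Step 6: From CA = 7, CG = 24, AG = 25, by the inverse law of cosines:
  cos(∠ACG) = (CA² + CG² - AG²) / (2·CA·CG)
  ∠ACG = 90°

Step 7: From GC = 24, GJ = 30.27, CJ = 7, by the inverse law of cosines:
  cos(∠CGJ) = (GC² + GJ² - CJ²) / (2·GC·GJ)
  ∠CGJ = 6.64°

Step 8: From AB = 5·√26, AG = 25, BG = 5, by the inverse law of cosines:
  cos(∠BAG) = (AB² + AG² - BG²) / (2·AB·AG)
  ∠BAG = 11.31°

Step 9: From JC = 7, JG = 30.27, CG = 24, by the inverse law of cosines:
  cos(∠CJG) = (JC² + JG² - CG²) / (2·JC·JG)
  ∠CJG = 23.36°

Step 10: From BA = 5·√26, BG = 5, AG = 25, by the inverse law of cosines:
  cos(∠ABG) = (BA² + BG² - AG²) / (2·BA·BG)
  ∠ABG = 78.69°

Step 11: From BG = 5, BI = 10.96, GI = 15, by the inverse law of cosines:
  cos(∠GBI) = (BG² + BI² - GI²) / (2·BG·BI)
  ∠GBI = 136.81°

Step 12: From IB = 10.96, IG = 15, BG = 5, by the inverse law of cosines:
  cos(∠BIG) = (IB² + IG² - BG²) / (2·IB·IG)
  ∠BIG = 13.19°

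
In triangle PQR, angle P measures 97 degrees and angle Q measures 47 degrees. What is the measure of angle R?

angle R = 180 - 97 - 47 = 36 degrees.

36 degrees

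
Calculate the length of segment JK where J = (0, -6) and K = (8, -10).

d = sqrt((8)^2 + (-4)^2) = sqrt(80) = 4*sqrt(5)

4*sqrt(5)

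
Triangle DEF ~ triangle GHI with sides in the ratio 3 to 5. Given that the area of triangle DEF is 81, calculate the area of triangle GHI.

Area ratio = (3/5)^2 = 9/25. Area of GHI = 81 * 25/9 = 225.

225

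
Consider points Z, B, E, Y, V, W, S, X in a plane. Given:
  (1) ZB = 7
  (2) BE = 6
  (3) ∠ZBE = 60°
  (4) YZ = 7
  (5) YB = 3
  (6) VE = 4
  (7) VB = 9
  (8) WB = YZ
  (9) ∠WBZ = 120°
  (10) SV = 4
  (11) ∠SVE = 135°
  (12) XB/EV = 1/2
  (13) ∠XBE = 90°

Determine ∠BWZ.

From the given relations: WB = YZ = 7.
Step 1: By the law of cosines on triangle WBZ: WZ² = 7² + 7² − 2·7·7·cos(120°) = 147, so WZ = 7·√3.
Step 2: By the inverse law of cosines on triangle BWZ: cos(∠BWZ) = (7² + (7·√3)² − 7²) / (2·7·7·√3) = 147/169.74 = 0.866, so ∠BWZ = 30°.

Therefore, the measure of angle ∠BWZ = 30°.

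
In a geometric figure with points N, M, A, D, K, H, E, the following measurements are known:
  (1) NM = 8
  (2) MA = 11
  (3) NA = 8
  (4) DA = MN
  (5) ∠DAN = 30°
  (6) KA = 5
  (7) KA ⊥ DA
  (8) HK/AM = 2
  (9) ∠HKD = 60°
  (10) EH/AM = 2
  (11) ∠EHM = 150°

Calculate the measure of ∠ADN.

From the given relations: DA = MN = 8.
Step 1: By the law of cosines on triangle DAN: DN² = 8² + 8² − 2·8·8·cos(30°) = 17.15, so DN ≈ 4.14.
Step 2: By the inverse law of cosines on triangle ADN: cos(∠ADN) = (8² + 4.14² − 8²) / (2·8·4.14) = 17.15/66.26 = 0.2588, so ∠ADN = 75°.

Therefore, the measure of angle ∠ADN = 75°.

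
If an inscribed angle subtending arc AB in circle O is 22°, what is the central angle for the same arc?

Central angle = 2 × 22° = 44° (inscribed angle theorem).

44°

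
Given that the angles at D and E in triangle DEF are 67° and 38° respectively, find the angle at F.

The interior angles sum to 180°: angle F = 180 - 67 - 38 = 75°.
The triangle is acute (angles 67°, 38°, 75°).

75 degrees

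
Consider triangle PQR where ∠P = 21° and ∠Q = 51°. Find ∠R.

angle R = 180 - 21 - 51 = 108 degrees.

108 degrees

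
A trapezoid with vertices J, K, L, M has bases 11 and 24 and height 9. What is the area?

Area = (11 + 24) * 9 / 2 = 315 / 2 = 315/2

315/2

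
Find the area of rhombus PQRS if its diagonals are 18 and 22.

The diagonals of a rhombus divide it into four right triangles.
Each triangle has legs 18/ 2 = 9 and 22/2 = 11, so each has area (1/2)*9*11 = 99/2.
Four such triangles give total area = (d1 * d2) / 2 = 198.

198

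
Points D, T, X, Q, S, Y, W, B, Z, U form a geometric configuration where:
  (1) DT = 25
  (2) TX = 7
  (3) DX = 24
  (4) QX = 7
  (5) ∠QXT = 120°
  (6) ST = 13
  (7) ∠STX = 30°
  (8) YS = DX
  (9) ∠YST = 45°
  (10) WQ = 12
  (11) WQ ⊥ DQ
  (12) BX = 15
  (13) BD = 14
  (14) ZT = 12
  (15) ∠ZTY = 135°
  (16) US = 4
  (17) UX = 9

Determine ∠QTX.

Step 1: By the law of cosines on triangle TXQ: TQ² = 7² + 7² − 2·7·7·cos(120°) = 147, so TQ = 7·√3.
Step 2: By the inverse law of cosines on triangle QTX: cos(∠QTX) = ((7·√3)² + 7² − 7²) / (2·7·√3·7) = 147/169.74 = 0.866, so ∠QTX = 30°.

Therefore, the measure of angle ∠QTX = 30°.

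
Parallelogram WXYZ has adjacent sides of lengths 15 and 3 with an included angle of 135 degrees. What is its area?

Area = 15 * 3 * sin(135°) = 45 * sqrt(2)/2 = 45*sqrt(2)/2

45*sqrt(2)/2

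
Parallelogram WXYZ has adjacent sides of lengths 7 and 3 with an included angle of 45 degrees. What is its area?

Area = a * b * sin(theta)
Area = 7 * 3 * sin(45 degrees)
Area = 21 * sqrt(2)/2
Area = 21*sqrt(2)/2

21*sqrt(2)/2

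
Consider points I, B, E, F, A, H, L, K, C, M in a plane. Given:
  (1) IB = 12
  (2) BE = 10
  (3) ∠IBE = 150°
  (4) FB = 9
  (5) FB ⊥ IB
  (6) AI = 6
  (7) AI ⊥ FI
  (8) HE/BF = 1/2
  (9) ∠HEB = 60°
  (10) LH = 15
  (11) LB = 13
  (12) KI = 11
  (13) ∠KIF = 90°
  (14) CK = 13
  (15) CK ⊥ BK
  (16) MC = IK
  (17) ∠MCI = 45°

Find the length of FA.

Step 1: By the law of cosines on triangle FBI: FI² = 9² + 12² − 2·9·12·cos(90°) = 225, so FI = 15.
Step 2: By the law of cosines on triangle FIA: FA² = 15² + 6² − 2·15·6·cos(90°) = 261, so FA = 3·√29.

Therefore, the length of FA = 3·√29.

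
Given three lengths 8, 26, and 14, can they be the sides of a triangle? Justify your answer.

No.
The triangle inequality is violated: 8 + 14 = 22 ≤ 26.
These lengths cannot form a triangle.

No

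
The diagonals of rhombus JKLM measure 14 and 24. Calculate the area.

The diagonals of a rhombus divide it into four right triangles.
Each triangle has legs 14/ 2 = 7 and 24/2 = 12, so each has area (1/2)*7*12 = 42.
Four such triangles give total area = (d1 * d2) / 2 = 168.

168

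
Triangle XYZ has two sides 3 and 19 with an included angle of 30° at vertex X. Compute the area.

Area = (1/2) * XY * XZ * sin(X)
Area = (1/2) * 3 * 19 * sin(30°)
Area = (1/2) * 3 * 19 * 1/2
Area = 57/4

57/4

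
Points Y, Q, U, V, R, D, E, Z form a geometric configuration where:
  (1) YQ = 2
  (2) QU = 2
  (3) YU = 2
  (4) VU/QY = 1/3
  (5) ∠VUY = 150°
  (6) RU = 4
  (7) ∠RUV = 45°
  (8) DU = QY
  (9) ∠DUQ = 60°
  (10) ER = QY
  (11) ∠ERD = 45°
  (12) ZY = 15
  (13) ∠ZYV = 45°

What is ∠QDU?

From the given relations: DU = QY = 2.
Step 1: By the law of cosines on triangle DUQ: DQ² = 2² + 2² − 2·2·2·cos(60°) = 4, so DQ = 2.
Step 2: By the inverse law of cosines on triangle QDU: cos(∠QDU) = (2² + 2² − 2²) / (2·2·2) = 4/8 = 0.5, so ∠QDU = 60°.

Therefore, the measure of angle ∠QDU = 60°.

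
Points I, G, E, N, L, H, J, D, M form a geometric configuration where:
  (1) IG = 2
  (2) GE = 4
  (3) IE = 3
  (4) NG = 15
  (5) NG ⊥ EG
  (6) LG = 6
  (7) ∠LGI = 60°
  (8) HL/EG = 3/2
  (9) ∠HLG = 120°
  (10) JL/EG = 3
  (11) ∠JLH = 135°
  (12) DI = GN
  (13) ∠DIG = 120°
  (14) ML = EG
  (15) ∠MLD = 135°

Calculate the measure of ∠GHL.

From the given relations: HL = 3/2·EG = 3/2·4 = 6.
Step 1: By the law of cosines on triangle HLG: HG² = 6² + 6² − 2·6·6·cos(120°) = 108, so HG = 6·√3.
Step 2: By the inverse law of cosines on triangle GHL: cos(∠GHL) = ((6·√3)² + 6² − 6²) / (2·6·√3·6) = 108/124.71 = 0.866, so ∠GHL = 30°.

Therefore, the measure of angle ∠GHL = 30°.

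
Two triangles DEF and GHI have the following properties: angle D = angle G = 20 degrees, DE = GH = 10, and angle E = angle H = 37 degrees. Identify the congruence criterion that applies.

The given information matches ASA: Two pairs of corresponding angles and the included side are equal (Angle-Side-Angle).

ASA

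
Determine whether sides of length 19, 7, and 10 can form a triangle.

The longest side is 19. The other two sides sum to 7 + 10 = 17.
Since 17 ≤ 19, the two shorter sides cannot reach around to close the triangle.

No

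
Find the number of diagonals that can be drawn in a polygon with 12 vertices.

The number of diagonals in an n-gon is n(n - 3)/2.
For n = 12: 12(12 - 3)/2 = 12 × 9 / 2 = 54.

54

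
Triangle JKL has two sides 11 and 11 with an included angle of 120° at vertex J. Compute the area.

Area = (1/2) * JK * JL * sin(J)
Area = (1/2) * 11 * 11 * sin(120°)
Area = (1/2) * 11 * 11 * sqrt(3)/2
Area = 121*sqrt(3)/4

121*sqrt(3)/4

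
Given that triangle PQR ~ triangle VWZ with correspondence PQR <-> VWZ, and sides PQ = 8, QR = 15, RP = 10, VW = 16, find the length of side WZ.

Similar triangles have proportional sides. Setting up the proportion:
VW / PQ = WZ / QR
16 / 8 = WZ / 15
WZ = 15 * 16 / 8 = 30.

30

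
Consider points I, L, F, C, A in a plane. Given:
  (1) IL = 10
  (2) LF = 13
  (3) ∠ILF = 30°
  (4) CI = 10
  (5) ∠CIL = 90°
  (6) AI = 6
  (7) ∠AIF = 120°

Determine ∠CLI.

Step 1: By the law of cosines on triangle LIC: LC² = 10² + 10² − 2·10·10·cos(90°) = 200, so LC = 10·√2.
Step 2: By the inverse law of cosines on triangle CLI: cos(∠CLI) = ((10·√2)² + 10² − 10²) / (2·10·√2·10) = 200/282.84 = 0.7071, so ∠CLI = 45°.

Therefore, the measure of angle ∠CLI = 45°.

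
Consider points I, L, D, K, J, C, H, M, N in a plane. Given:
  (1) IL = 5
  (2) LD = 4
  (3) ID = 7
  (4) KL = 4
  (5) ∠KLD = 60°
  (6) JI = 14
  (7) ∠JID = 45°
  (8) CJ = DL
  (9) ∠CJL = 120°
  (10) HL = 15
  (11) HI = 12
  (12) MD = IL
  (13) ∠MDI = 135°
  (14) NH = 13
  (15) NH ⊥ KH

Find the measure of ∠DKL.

Step 1: By the law of cosines on triangle KLD: KD² = 4² + 4² − 2·4·4·cos(60°) = 16, so KD = 4.
Step 2: By the inverse law of cosines on triangle DKL: cos(∠DKL) = (4² + 4² − 4²) / (2·4·4) = 16/32 = 0.5, so ∠DKL = 60°.

Therefore, the measure of angle ∠DKL = 60°.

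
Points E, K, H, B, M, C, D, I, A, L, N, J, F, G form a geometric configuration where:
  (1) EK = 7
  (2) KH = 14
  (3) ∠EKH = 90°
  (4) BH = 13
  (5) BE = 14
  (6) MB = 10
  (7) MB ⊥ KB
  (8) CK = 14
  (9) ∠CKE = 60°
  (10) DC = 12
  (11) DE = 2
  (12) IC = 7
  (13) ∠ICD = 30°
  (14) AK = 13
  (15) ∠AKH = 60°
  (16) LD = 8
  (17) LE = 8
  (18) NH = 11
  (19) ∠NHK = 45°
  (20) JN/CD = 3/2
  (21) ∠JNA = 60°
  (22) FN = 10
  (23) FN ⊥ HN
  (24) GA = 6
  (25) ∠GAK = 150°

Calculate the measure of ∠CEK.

Step 1: By the law of cosines on triangle EKC: EC² = 7² + 14² − 2·7·14·cos(60°) = 147, so EC = 7·√3.
Step 2: By the inverse law of cosines on triangle CEK: cos(∠CEK) = ((7·√3)² + 7² − 14²) / (2·7·√3·7) = 0/169.74 = 0, so ∠CEK = 90°.

Therefore, the measure of angle ∠CEK = 90°.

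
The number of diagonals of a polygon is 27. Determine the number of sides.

Using d = n(n - 3)/2, we solve 27 = n(n - 3)/2.
So n(n - 3) = 54.
Testing n = 9: 9 * 6 = 54 = 54. Correct.
The polygon has 9 sides.

9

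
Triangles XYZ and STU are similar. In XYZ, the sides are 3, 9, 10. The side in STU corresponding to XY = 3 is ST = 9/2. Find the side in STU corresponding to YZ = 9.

Since the triangles are similar, the ratio of corresponding sides is constant.
Scale factor k = ST / XY = 9/2 / 3 = 3/2
TU = k * YZ = 3/2 * 9 = 27/2

27/2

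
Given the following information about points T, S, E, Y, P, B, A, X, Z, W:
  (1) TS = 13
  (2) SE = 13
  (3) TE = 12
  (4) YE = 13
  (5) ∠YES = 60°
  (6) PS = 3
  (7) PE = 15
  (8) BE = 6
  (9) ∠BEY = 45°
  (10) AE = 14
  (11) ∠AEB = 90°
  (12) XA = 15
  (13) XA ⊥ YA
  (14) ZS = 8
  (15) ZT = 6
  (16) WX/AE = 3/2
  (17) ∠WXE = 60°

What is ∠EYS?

Step 1: By the law of cosines on triangle YES: YS² = 13² + 13² − 2·13·13·cos(60°) = 169, so YS = 13.
Step 2: By the inverse law of cosines on triangle EYS: cos(∠EYS) = (13² + 13² − 13²) / (2·13·13) = 169/338 = 0.5, so ∠EYS = 60°.

Therefore, the measure of angle ∠EYS = 60°.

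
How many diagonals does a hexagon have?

Each of the 6 vertices connects to 3 non-adjacent vertices via diagonals.
Total connections = 6 × 3 = 18, but each diagonal is counted twice.
Number of diagonals = 18 / 2 = 9.

9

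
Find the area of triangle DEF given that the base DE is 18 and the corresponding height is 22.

A triangle's area is half the area of a rectangle with the same base and height.
Area = (1/2) * 18 * 22 = 198.

198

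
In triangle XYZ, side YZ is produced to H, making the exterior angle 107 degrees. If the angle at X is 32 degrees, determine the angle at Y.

angle Y = 107 - 32 = 75 degrees (exterior angle theorem).

75 degrees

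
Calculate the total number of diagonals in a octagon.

Total line segments between 8 vertices = C(8,2) = 28.
Subtract the 8 sides: 28 - 8 = 20 diagonals.

20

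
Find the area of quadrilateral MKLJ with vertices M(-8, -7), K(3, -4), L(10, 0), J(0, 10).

The Shoelace formula works by pairing each vertex with the next (cycling back to the first).
For each pair, compute x_i*y_(i+1) - x_(i+1)*y_i:
  (-8*-4 - 3*-7) = 53
  (3*0 - 10*-4) = 40
  (10*10 - 0*0) = 100
  (0*-7 - -8*10) = 80
Taking half the absolute value of the total: Area = (1/2)(273) = 273/2.

273/2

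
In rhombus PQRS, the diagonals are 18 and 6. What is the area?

The diagonals of a rhombus divide it into four right triangles.
Each triangle has legs 18/ 2 = 9 and 6/2 = 3, so each has area (1/2)*9*3 = 27/2.
Four such triangles give total area = (d1 * d2) / 2 = 54.

54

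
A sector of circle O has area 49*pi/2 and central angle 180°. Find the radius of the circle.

r² = 360 × 49*pi/2 / (π × 180) = 49, so r = 7.

7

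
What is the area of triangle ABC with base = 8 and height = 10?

A triangle's area is half the area of a rectangle with the same base and height.
Area = (1/2) * 8 * 10 = 40.

40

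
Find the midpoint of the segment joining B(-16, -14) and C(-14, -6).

The midpoint is the average of the coordinates:
x: (-16 + -14)/2 = -15
y: (-14 + -6)/2 = -10
Midpoint = (-15, -10)

(-15, -10)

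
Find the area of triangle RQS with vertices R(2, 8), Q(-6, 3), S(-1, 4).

Using the Shoelace formula for a triangle:
Area = (1/2)|x0(y1 - y2) + x1(y2 - y0) + x2(y0 - y1)|
Area = (1/2)|2(3 - 4) + -6(4 - 8) + -1(8 - 3)|
Area = (1/2)|-2 + 24 + -5|
Area = (1/2)|17|
Area = (1/2)(17)
Area = 17/2

17/2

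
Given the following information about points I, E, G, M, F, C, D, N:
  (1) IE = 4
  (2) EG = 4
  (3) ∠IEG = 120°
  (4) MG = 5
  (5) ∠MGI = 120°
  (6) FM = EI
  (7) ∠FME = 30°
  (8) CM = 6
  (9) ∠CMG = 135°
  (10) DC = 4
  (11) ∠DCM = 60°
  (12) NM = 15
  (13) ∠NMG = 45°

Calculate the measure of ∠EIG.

Step 1: By the law of cosines on triangle IEG: IG² = 4² + 4² − 2·4·4·cos(120°) = 48, so IG = 4·√3.
Step 2: By the inverse law of cosines on triangle EIG: cos(∠EIG) = (4² + (4·√3)² − 4²) / (2·4·4·√3) = 48/55.43 = 0.866, so ∠EIG = 30°.

Therefore, the measure of angle ∠EIG = 30°.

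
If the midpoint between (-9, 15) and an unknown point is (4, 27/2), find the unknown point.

Using the midpoint formula: M = ((x1 + x2)/2, (y1 + y2)/2)
We know M = (4, 27/2) and A = (-9, 15)
For x: 4 = (-9 + x2)/2, so x2 = 2*4 - -9 = 17
For y: 27/2 = (15 + y2)/2, so y2 = 2*27/2 - 15 = 12
C = (17, 12)

(17, 12)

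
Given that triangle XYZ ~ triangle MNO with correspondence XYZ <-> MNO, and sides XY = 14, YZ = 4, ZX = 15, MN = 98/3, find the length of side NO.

Similar triangles have proportional sides. Setting up the proportion:
MN / XY = NO / YZ
98/3 / 14 = NO / 4
NO = 4 * 98/3 / 14 = 28/3.

28/3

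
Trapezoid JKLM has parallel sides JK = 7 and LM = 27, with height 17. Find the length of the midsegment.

The midsegment (median) of a trapezoid connects the midpoints of the non-parallel sides.
Its length is the average of the two bases: (7 + 27) / 2 = 17.

17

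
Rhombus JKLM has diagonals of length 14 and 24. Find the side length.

The diagonals of a rhombus bisect each other at right angles.
Half-diagonals: 14/2 = 7 and 24/2 = 12
side = sqrt(7^2 + 12^2)
side = sqrt(49 + 144)
side = sqrt(193)

sqrt(193)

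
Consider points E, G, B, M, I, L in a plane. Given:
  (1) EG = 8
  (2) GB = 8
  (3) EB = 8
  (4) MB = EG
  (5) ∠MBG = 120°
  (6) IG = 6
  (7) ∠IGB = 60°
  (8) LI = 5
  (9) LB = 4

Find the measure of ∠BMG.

From the given relations: MB = EG = 8.
Step 1: By the law of cosines on triangle MBG: MG² = 8² + 8² − 2·8·8·cos(120°) = 192, so MG = 8·√3.
Step 2: By the inverse law of cosines on triangle BMG: cos(∠BMG) = (8² + (8·√3)² − 8²) / (2·8·8·√3) = 192/221.7 = 0.866, so ∠BMG = 30°.

Therefore, the measure of angle ∠BMG = 30°.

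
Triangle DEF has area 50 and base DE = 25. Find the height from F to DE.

height = 2 * 50 / 25 = 4

4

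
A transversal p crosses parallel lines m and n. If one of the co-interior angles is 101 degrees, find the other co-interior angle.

Co-interior angles sum to 180: 180 - 101 = 79 degrees.

79 degrees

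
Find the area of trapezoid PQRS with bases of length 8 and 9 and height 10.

A trapezoid's area equals the midsegment times the height.
The midsegment is (8 + 9) / 2 = 17/2.
Area = 17/2 * 10 = 85.

85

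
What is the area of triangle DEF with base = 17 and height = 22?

Area = (1/2)(17)(22) = 187

187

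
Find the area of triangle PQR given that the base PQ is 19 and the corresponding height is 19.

A triangle's area is half the area of a rectangle with the same base and height.
Area = (1/2) * 19 * 19 = 361/2.

361/2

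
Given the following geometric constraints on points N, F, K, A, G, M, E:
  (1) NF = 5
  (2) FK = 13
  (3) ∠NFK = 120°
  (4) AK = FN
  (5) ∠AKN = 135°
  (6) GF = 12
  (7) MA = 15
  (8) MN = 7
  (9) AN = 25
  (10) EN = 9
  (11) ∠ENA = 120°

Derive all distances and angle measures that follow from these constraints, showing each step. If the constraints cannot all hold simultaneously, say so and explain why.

These constraints are not satisfiable: by the triangle inequality in triangle MAN, (7) MA = 15 and (8) MN = 7 force AN ≤ 15 + 7 = 22, but (9) says AN = 25. No planar figure meets all of them, so nothing further can be derived.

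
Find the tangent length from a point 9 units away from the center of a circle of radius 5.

tangent = √(d² - r²) = √(9² - 5²) = √(81 - 25) = √56 = 2*sqrt(14)

2*sqrt(14)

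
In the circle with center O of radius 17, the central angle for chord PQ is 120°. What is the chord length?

Chord length = 2r sin(θ/2)
= 2 × 17 × sin(120°/2)
= 2 × 17 × sin(60°)
= 17*sqrt(3)

17*sqrt(3)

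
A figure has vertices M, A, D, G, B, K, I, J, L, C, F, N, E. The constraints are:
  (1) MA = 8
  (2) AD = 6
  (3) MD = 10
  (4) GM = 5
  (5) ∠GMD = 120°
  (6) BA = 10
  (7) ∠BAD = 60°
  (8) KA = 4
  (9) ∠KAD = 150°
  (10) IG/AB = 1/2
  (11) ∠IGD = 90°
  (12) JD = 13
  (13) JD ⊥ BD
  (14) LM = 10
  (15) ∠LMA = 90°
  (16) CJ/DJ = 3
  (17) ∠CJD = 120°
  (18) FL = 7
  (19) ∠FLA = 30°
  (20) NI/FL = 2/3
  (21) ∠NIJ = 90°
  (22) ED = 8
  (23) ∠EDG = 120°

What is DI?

From the given relations: IG = 1/2·AB = 1/2·10 = 5.
Step 1: By the law of cosines on triangle DMG: DG² = 10² + 5² − 2·10·5·cos(120°) = 175, so DG = 5·√7.
Step 2: By the law of cosines on triangle DGI: DI² = (5·√7)² + 5² − 2·5·√7·5·cos(90°) = 200, so DI = 10·√2.

Therefore, the length of DI = 10·√2.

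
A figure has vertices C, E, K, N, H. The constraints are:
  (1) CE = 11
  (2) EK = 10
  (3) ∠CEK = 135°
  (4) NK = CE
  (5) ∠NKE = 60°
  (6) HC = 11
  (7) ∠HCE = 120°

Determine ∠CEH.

Step 1: By the law of cosines on triangle ECH: EH² = 11² + 11² − 2·11·11·cos(120°) = 363, so EH = 11·√3.
Step 2: By the inverse law of cosines on triangle CEH: cos(∠CEH) = (11² + (11·√3)² − 11²) / (2·11·11·√3) = 363/419.16 = 0.866, so ∠CEH = 30°.

Therefore, the measure of angle ∠CEH = 30°.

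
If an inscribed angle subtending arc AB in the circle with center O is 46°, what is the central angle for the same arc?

By the inscribed angle theorem, the central angle is twice the inscribed angle.
Central angle = 2 × 46° = 92°

92°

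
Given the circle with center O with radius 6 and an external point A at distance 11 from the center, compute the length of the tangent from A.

tangent = √(d² - r²) = √(11² - 6²) = √(121 - 36) = √85 = sqrt(85)

sqrt(85)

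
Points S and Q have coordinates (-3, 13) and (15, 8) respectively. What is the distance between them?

d = sqrt((18)^2 + (-5)^2) = sqrt(349)

sqrt(349)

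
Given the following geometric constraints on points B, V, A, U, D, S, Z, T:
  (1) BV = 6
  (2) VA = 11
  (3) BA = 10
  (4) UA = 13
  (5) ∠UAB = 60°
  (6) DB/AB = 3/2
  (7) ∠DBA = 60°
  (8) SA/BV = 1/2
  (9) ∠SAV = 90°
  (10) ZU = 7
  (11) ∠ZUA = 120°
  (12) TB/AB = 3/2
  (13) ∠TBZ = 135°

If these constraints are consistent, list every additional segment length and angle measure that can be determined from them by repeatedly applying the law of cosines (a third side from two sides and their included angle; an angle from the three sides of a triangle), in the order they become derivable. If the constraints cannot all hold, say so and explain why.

The constraints are consistent. Derivable facts, in order:
After 1 step:
- AD = 5·√7
- AZ ≈ 17.58
- BU = √139
- VS = √130
- ∠ABV = 82.82°
- ∠AVB = 64.42°
- ∠BAV = 32.76°
After 2 steps:
- ∠ABU = 72.73°
- ∠ADB = 40.89°
- ∠ASV = 74.74°
- ∠AUB = 47.27°
- ∠AVS = 15.26°
- ∠AZU = 39.83°
- ∠BAD = 79.11°
- ∠UAZ = 20.17°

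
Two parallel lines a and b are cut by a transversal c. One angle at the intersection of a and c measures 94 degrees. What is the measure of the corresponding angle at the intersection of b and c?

Corresponding angles formed by parallel lines and a transversal are equal.
The given angle is 94 degrees.
The corresponding angle = 94 degrees.

94 degrees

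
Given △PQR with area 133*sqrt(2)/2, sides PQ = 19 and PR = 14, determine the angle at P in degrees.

Area = (1/2) * a * b * sin(C)
sin(C) = 2 * Area / (a * b)
sin(C) = 2 * 133*sqrt(2)/2 / (19 * 14)
sin(C) = sqrt(2)/2
C = arcsin(sqrt(2)/2) = 45°
Since sin(180° - C) = sin(C), the obtuse angle 135° gives the same area, so C = 45° or C = 135°.

45° or 135°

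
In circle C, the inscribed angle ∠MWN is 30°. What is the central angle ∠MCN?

By the inscribed angle theorem, the central angle is twice the inscribed angle.
Central angle = 2 × 30° = 60°

60°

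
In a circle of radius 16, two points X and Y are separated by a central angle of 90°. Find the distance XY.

Chord length = 2r sin(θ/2)
= 2 × 16 × sin(90°/2)
= 2 × 16 × sin(45°)
= 16*sqrt(2)

16*sqrt(2)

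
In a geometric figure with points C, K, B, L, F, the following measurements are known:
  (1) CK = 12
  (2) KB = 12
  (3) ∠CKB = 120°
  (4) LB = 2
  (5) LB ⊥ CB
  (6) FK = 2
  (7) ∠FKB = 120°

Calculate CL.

Step 1: By the law of cosines on triangle BKC: BC² = 12² + 12² − 2·12·12·cos(120°) = 432, so BC = 12·√3.
Step 2: By the law of cosines on triangle CBL: CL² = (12·√3)² + 2² − 2·12·√3·2·cos(90°) = 436, so CL = 2·√109.

Therefore, the length of CL = 2·√109.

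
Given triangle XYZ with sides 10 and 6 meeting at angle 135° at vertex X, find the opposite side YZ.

When two sides and the included angle are known, the law of cosines gives the third side.
c^2 = a^2 + b^2 - 2ab cos(C) generalizes the Pythagorean theorem to non-right triangles.
Here: YZ^2 = 100 + 36 - 120*(-sqrt(2)/2) = 60*sqrt(2) + 136
YZ = 2*sqrt(15*sqrt(2) + 34)

2*sqrt(15*sqrt(2) + 34)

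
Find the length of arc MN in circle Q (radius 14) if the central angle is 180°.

Arc length = 2π(14)(1/2) = 14*pi

14*pi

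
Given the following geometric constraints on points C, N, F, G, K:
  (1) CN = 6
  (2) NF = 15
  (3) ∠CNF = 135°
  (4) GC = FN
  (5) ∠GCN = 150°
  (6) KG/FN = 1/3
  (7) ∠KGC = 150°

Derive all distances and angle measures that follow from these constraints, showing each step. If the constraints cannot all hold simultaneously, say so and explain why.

The constraints are consistent.

From the given relations:
  GC = FN = 15
  KG = 1/3·FN = 1/3·15 = 5

Step 1: From CN = 6, NF = 15, and ∠CNF = 135°, by the law of cosines:
  CF² = CN² + NF² - 2·CN·NF·cos(135°) = 36 + 225 + 127.3 = 388.3
  CF ≈ 19.7

Step 2: From CG = 15, GK = 5, and ∠CGK = 150°, by the law of cosines:
  CK² = CG² + GK² - 2·CG·GK·cos(150°) = 225 + 25 + 129.9 = 379.9
  CK ≈ 19.49

Step 3: From NC = 6, CG = 15, and ∠NCG = 150°, by the law of cosines:
  NG² = NC² + CG² - 2·NC·CG·cos(150°) = 36 + 225 + 155.9 = 416.9
  NG ≈ 20.42

Step 4: From CF = 19.7, CN = 6, FN = 15, by the inverse law of cosines:
  cos(∠FCN) = (CF² + CN² - FN²) / (2·CF·CN)
  ∠FCN = 32.57°

Step 5: From CG = 15, CK = 19.49, GK = 5, by the inverse law of cosines:
  cos(∠GCK) = (CG² + CK² - GK²) / (2·CG·CK)
  ∠GCK = 7.37°

Step 6: From NC = 6, NG = 20.42, CG = 15, by the inverse law of cosines:
  cos(∠CNG) = (NC² + NG² - CG²) / (2·NC·NG)
  ∠CNG = 21.55°

Step 7: From FC = 19.7, FN = 15, CN = 6, by the inverse law of cosines:
  cos(∠CFN) = (FC² + FN² - CN²) / (2·FC·FN)
  ∠CFN = 12.43°

Step 8: From GC = 15, GN = 20.42, CN = 6, by the inverse law of cosines:
  cos(∠CGN) = (GC² + GN² - CN²) / (2·GC·GN)
  ∠CGN = 8.45°

Step 9: From KC = 19.49, KG = 5, CG = 15, by the inverse law of cosines:
  cos(∠CKG) = (KC² + KG² - CG²) / (2·KC·KG)
  ∠CKG = 22.63°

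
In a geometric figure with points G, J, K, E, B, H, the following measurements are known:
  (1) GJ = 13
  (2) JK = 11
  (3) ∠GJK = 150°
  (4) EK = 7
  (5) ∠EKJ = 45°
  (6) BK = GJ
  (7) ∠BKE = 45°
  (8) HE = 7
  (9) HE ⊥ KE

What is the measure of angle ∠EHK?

Step 1: By the law of cosines on triangle HEK: HK² = 7² + 7² − 2·7·7·cos(90°) = 98, so HK = 7·√2.
Step 2: By the inverse law of cosines on triangle EHK: cos(∠EHK) = (7² + (7·√2)² − 7²) / (2·7·7·√2) = 98/138.59 = 0.7071, so ∠EHK = 45°.

Therefore, the measure of angle ∠EHK = 45°.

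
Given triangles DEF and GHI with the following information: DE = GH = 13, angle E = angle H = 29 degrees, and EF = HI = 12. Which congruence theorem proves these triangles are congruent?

The given information provides:
DE = GH = 13, angle E = angle H = 29 degrees, and EF = HI = 12
This matches the SAS congruence theorem.
Two pairs of corresponding sides and the included angle are equal (Side-Angle-Side).

SAS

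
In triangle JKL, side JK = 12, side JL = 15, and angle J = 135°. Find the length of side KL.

When two sides and the included angle are known, the law of cosines gives the third side.
c^2 = a^2 + b^2 - 2ab cos(C) generalizes the Pythagorean theorem to non-right triangles.
Here: KL^2 = 144 + 225 - 360*(-sqrt(2)/2) = 180*sqrt(2) + 369
KL = 3*sqrt(20*sqrt(2) + 41)

3*sqrt(20*sqrt(2) + 41)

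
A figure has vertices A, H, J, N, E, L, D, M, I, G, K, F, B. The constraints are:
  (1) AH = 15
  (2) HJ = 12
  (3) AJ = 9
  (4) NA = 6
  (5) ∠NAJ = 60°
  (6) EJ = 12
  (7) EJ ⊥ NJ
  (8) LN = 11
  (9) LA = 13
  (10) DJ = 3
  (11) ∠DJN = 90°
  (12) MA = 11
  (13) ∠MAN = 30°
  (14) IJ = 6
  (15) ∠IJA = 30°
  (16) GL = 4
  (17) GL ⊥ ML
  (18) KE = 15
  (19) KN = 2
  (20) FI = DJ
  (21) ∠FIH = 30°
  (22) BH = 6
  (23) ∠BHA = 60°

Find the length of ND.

Step 1: By the law of cosines on triangle JAN: JN² = 9² + 6² − 2·9·6·cos(60°) = 63, so JN = 3·√7.
Step 2: By the law of cosines on triangle NJD: ND² = (3·√7)² + 3² − 2·3·√7·3·cos(90°) = 72, so ND = 6·√2.

Therefore, the length of ND = 6·√2.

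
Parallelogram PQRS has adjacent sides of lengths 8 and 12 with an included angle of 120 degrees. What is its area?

Area = a * b * sin(theta)
Area = 8 * 12 * sin(120 degrees)
Area = 96 * sqrt(3)/2
Area = 48*sqrt(3)

48*sqrt(3)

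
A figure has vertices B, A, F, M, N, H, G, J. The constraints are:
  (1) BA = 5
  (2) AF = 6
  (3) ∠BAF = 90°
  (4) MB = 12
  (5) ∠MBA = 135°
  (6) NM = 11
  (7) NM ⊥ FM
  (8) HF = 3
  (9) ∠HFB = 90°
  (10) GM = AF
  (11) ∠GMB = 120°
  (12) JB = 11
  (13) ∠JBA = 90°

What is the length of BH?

Step 1: By the law of cosines on triangle BAF: BF² = 5² + 6² − 2·5·6·cos(90°) = 61, so BF = √61.
Step 2: By the law of cosines on triangle BFH: BH² = √61² + 3² − 2·√61·3·cos(90°) = 70, so BH = √70.

Therefore, the length of BH = √70.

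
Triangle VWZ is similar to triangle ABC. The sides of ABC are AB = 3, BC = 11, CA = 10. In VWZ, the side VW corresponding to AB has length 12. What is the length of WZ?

Since the triangles are similar, the ratio of corresponding sides is constant.
Scale factor k = VW / AB = 12 / 3 = 4
WZ = k * BC = 4 * 11 = 44

44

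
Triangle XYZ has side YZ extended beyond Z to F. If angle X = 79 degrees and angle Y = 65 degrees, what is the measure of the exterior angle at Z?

The interior angle at Z is 180 - 79 - 65 = 36 degrees.
The exterior angle and interior angle at Z are supplementary:
Exterior angle = 180 - 36 = 144 degrees.

144 degrees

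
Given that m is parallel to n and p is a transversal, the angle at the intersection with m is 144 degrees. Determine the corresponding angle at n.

Corresponding angles are equal: 144 degrees.

144 degrees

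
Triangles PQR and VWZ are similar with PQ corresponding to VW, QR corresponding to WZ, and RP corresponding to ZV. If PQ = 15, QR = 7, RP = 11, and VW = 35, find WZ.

Since the triangles are similar, the ratio of corresponding sides is constant.
Scale factor k = VW / PQ = 35 / 15 = 7/3
WZ = k * QR = 7/3 * 7 = 49/3

49/3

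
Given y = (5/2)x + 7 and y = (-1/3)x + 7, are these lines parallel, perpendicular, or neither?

Slope of line 1: m1 = 5/2
Slope of line 2: m2 = -1/3
For parallel lines we need equal slopes: 5/2 != -1/3.
For perpendicular lines we need m1*m2 = -1: (5/2)(-1/3) = -5/6 != -1.
Since neither condition holds, the lines are neither parallel nor perpendicular.

Neither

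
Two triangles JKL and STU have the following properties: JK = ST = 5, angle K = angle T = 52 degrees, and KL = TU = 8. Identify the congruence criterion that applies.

The given information matches SAS: Two pairs of corresponding sides and the included angle are equal (Side-Angle-Side).

SAS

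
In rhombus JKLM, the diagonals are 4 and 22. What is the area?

Area of a rhombus = (d1 * d2) / 2
Area = (4 * 22) / 2
Area = 88 / 2
Area = 44

44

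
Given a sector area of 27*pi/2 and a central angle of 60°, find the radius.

Sector area A = πr² × θ/360, so r² = 360A / (πθ).
r² = 360 × 27*pi/2 / (π × 60)
r² = 81
r = 9

9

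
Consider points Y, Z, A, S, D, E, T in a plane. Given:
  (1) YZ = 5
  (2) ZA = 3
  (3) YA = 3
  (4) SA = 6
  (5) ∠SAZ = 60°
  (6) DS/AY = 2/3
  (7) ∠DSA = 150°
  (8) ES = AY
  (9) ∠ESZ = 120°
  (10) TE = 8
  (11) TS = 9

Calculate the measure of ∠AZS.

Step 1: By the law of cosines on triangle ZAS: ZS² = 3² + 6² − 2·3·6·cos(60°) = 27, so ZS = 3·√3.
Step 2: By the inverse law of cosines on triangle AZS: cos(∠AZS) = (3² + (3·√3)² − 6²) / (2·3·3·√3) = 0/31.18 = 0, so ∠AZS = 90°.

Therefore, the measure of angle ∠AZS = 90°.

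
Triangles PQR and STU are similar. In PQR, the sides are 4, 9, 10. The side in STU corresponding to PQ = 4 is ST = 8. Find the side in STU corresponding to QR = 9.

Since the triangles are similar, the ratio of corresponding sides is constant.
Scale factor k = ST / PQ = 8 / 4 = 2
TU = k * QR = 2 * 9 = 18

18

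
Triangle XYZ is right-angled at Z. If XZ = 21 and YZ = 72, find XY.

In a right triangle, the square of the hypotenuse equals the sum of the squares of the two legs.
The legs are 21 and 72, so the hypotenuse = sqrt(441 + 5184) = sqrt(5625) = 75.

75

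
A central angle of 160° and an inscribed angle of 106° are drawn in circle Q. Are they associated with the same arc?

By the inscribed angle theorem, the inscribed angle for a central angle of 160° should be 160° / 2 = 80°.
The given inscribed angle is 106°, which does not equal 80°.
Therefore, no, they do not correspond to the same arc.

No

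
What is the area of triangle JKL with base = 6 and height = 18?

A triangle's area is half the area of a rectangle with the same base and height.
Area = (1/2) * 6 * 18 = 54.

54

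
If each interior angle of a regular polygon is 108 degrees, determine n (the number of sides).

The exterior angle is the supplement of the interior angle: 180 - 108 = 72 degrees.
Since the exterior angles of any convex polygon sum to 360 degrees, the number of sides is 360 / 72 = 5.

5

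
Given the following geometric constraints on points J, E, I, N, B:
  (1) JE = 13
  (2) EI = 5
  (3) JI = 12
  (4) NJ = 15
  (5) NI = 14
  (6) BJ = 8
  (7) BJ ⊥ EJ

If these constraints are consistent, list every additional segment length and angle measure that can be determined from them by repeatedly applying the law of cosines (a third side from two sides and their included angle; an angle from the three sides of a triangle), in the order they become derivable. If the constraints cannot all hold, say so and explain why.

The constraints are consistent. Derivable facts, in order:
After 1 step:
- EB ≈ 15.26
- ∠EIJ = 90°
- ∠EJI = 22.62°
- ∠IEJ = 67.38°
- ∠IJN = 61.28°
- ∠INJ = 48.74°
- ∠JIN = 69.99°
After 2 steps:
- ∠BEJ = 31.61°
- ∠EBJ = 58.39°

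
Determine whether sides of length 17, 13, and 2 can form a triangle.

The longest side is 17. The other two sides sum to 2 + 13 = 15.
Since 15 ≤ 17, the two shorter sides cannot reach around to close the triangle.

No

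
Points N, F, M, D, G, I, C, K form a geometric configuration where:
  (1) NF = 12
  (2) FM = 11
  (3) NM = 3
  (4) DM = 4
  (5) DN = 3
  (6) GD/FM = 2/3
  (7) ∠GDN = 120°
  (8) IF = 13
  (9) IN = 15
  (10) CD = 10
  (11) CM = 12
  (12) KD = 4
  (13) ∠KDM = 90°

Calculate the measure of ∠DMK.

Step 1: By the law of cosines on triangle MDK: MK² = 4² + 4² − 2·4·4·cos(90°) = 32, so MK = 4·√2.
Step 2: By the inverse law of cosines on triangle DMK: cos(∠DMK) = (4² + (4·√2)² − 4²) / (2·4·4·√2) = 32/45.25 = 0.7071, so ∠DMK = 45°.

Therefore, the measure of angle ∠DMK = 45°.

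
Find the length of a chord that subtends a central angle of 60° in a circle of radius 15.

Chord length = 2r sin(θ/2)
= 2 × 15 × sin(60°/2)
= 2 × 15 × sin(30°)
= 15

15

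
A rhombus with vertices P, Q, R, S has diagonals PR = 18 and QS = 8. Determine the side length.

In a rhombus, the diagonals bisect each other perpendicularly, creating four congruent right triangles.
Each triangle has legs 9 (half of 18) and 4 (half of 8).
The hypotenuse of each right triangle is a side of the rhombus:
side = sqrt(9^2 + 4^2) = sqrt(97)

sqrt(97)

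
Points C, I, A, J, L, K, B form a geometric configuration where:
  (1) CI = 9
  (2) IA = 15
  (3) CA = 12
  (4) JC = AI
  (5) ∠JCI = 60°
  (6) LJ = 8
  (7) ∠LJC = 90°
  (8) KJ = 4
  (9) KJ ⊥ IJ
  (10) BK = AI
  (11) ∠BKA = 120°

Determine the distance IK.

From the given relations: JC = AI = 15.
Step 1: By the law of cosines on triangle JCI: JI² = 15² + 9² − 2·15·9·cos(60°) = 171, so JI = 3·√19.
Step 2: By the law of cosines on triangle IJK: IK² = (3·√19)² + 4² − 2·3·√19·4·cos(90°) = 187, so IK = √187.

Therefore, the length of IK = √187.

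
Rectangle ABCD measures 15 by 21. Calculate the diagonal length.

d = sqrt(15^2 + 21^2) = sqrt(666) = 3*sqrt(74)

3*sqrt(74)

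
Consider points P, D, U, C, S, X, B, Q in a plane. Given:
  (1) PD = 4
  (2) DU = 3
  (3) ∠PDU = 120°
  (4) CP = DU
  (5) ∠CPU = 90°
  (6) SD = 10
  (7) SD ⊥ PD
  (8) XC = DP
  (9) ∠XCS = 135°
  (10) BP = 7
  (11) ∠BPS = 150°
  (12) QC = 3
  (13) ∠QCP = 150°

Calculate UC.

From the given relations: CP = DU = 3.
Step 1: By the law of cosines on triangle UDP: UP² = 3² + 4² − 2·3·4·cos(120°) = 37, so UP = √37.
Step 2: By the law of cosines on triangle UPC: UC² = √37² + 3² − 2·√37·3·cos(90°) = 46, so UC = √46.

Therefore, the length of UC = √46.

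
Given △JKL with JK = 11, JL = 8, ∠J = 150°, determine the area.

When two sides and the included angle are known, the area formula is (1/2)ab sin(C).
The height from one side to the opposite vertex is 8 sin(150°) = 4.
Area = (1/2) * 11 * 4 = 22.

22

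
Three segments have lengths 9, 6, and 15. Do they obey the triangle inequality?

No.
The triangle inequality is violated: 9 + 6 = 15 ≤ 15.
These lengths cannot form a triangle.

No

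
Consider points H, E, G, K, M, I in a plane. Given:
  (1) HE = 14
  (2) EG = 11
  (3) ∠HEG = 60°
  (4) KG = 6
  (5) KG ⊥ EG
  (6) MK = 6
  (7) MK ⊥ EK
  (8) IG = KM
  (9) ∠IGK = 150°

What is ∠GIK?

From the given relations: IG = KM = 6.
Step 1: By the law of cosines on triangle IGK: IK² = 6² + 6² − 2·6·6·cos(150°) = 134.35, so IK ≈ 11.59.
Step 2: By the inverse law of cosines on triangle GIK: cos(∠GIK) = (6² + 11.59² − 6²) / (2·6·11.59) = 134.35/139.09 = 0.9659, so ∠GIK = 15°.

Therefore, the measure of angle ∠GIK = 15°.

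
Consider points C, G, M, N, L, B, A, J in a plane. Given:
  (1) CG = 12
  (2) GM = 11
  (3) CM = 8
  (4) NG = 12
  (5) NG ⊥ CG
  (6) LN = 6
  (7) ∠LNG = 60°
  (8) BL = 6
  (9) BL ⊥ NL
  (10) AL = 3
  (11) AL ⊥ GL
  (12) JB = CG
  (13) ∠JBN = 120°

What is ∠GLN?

Step 1: By the law of cosines on triangle LNG: LG² = 6² + 12² − 2·6·12·cos(60°) = 108, so LG = 6·√3.
Step 2: By the inverse law of cosines on triangle GLN: cos(∠GLN) = ((6·√3)² + 6² − 12²) / (2·6·√3·6) = 0/124.71 = 0, so ∠GLN = 90°.

Therefore, the measure of angle ∠GLN = 90°.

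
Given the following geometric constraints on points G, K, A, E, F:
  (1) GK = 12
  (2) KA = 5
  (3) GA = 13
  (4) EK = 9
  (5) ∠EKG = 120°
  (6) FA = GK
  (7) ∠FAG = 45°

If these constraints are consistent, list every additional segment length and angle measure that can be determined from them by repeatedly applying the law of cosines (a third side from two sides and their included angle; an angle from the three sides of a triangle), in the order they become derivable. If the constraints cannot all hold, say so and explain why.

The constraints are consistent. Derivable facts, in order:
After 1 step:
- GE = 3·√37
- GF ≈ 9.61
- ∠AGK = 22.62°
- ∠AKG = 90°
- ∠GAK = 67.38°
After 2 steps:
- ∠AFG = 73.02°
- ∠AGF = 61.98°
- ∠EGK = 25.28°
- ∠GEK = 34.72°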